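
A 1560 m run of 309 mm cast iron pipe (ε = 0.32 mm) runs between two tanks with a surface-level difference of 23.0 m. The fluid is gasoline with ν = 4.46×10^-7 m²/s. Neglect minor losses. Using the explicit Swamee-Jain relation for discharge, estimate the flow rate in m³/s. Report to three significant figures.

Q ≈ 0.159 m³/s

Swamee-Jain (Type II): Q = -0.965·√(gD⁵h_f/L)·ln[ε/(3.7D) + √(3.17ν²L/(gD³h_f))]
√(gD⁵h_f/L) = √(9.81·0.309⁵·23.0/1560) = 0.02019
ε/(3.7D) = 2.80×10^-4; √(3.17ν²L/(gD³h_f)) = 1.22×10^-5
Q = -0.965·0.02019·ln(2.920×10^-4) = 0.1585 m³/s
Check: V = 2.11 m/s, Re = 1.46×10^6, f = 0.02008, h_f = 23.1 m ≈ 23.0 m ✓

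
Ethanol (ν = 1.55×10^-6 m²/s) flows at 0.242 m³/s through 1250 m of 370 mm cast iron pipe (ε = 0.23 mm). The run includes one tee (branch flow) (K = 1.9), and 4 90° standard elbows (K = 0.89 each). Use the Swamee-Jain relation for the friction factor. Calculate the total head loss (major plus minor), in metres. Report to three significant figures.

H_L ≈ 17.5 m

V = 4Q/(πD²) = 2.251 m/s; V²/2g = 0.2582 m
Re = 5.37×10^5, ε/D = 6.22×10^-4 → f = 0.01844 (Swamee-Jain)
Major: h_f = f(L/D)·V²/2g = 0.01844·3378·0.2582 = 16.09 m
Minor: ΣK = 5.46; h_m = ΣK·V²/2g = 1.410 m
Total H_L = 16.09 + 1.410 = 17.50 m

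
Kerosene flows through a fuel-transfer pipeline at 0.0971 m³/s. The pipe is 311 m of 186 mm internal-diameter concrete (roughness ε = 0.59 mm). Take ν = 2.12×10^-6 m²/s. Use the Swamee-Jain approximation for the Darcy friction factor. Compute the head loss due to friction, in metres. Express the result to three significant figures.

h_f ≈ 29.5 m

V = 4Q/(πD²) = 4·0.0971/(π·0.186²) = 3.574 m/s
Re = VD/ν = 3.574·0.186/2.12×10^-6 = 3.14×10^5 → turbulent
ε/D = 0.59/186 = 0.00317
Swamee-Jain: f = 0.02714
h_f = f(L/D)V²/(2g) = 0.02714·(311/0.186)·3.574²/(2·9.81) = 29.53 m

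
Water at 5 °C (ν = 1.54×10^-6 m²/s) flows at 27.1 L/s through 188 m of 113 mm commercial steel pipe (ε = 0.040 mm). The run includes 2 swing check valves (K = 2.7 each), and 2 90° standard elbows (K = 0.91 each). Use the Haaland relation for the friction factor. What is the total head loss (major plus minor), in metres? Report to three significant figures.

H_L ≈ 13.7 m

V = 4Q/(πD²) = 2.702 m/s; V²/2g = 0.3722 m
Re = 1.98×10^5, ε/D = 3.54×10^-4 → f = 0.01784 (Haaland)
Major: h_f = f(L/D)·V²/2g = 0.01784·1664·0.3722 = 11.05 m
Minor: ΣK = 7.22; h_m = ΣK·V²/2g = 2.687 m
Total H_L = 11.05 + 2.687 = 13.74 m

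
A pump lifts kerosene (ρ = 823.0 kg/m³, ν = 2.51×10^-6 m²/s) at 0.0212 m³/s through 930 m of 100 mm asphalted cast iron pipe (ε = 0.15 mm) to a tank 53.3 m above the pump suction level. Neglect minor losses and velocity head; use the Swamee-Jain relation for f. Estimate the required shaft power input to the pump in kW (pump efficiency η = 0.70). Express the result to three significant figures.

P_shaft ≈ 33.1 kW

V = 4Q/(πD²) = 2.699 m/s; Re = 1.08×10^5; ε/D = 0.00150; f = 0.02381
h_f = f(L/D)V²/2g = 82.25 m
Total head H = z + h_f = 53.3 + 82.25 = 135.5 m
P_hyd = ρgQH = 823.0·9.81·0.0212·135.5 = 23.20 kW
P_shaft = P_hyd/η = 23.20/0.70 = 33.14 kW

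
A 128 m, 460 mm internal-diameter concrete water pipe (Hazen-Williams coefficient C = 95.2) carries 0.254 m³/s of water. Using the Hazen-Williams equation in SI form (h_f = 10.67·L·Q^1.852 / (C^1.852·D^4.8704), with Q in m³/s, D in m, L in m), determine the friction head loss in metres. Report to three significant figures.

h_f = 10.67·128·0.254^1.852 / (95.2^1.852·0.460^4.8704) = 1.026 m

h_f ≈ 1.03 m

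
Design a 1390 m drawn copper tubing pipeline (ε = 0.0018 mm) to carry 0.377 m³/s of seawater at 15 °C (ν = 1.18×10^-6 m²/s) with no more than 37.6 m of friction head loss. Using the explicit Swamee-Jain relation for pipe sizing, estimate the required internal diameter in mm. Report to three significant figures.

D ≈ 349 mm

Swamee-Jain (Type III): D = 0.66·[ε^1.25·(LQ²/(gh_f))^4.75 + ν·Q^9.4·(L/(gh_f))^5.2]^0.04
LQ²/(gh_f) = 0.5356; L/(gh_f) = 3.768
Term 1 = ε^1.25·(…)^4.75 = 3.40×10^-9; Term 2 = ν·Q^9.4·(…)^5.2 = 1.22×10^-7
D = 0.66·(3.40×10^-9 + 1.22×10^-7)^0.04 = 0.3495 m = 349 mm
Check: V = 3.93 m/s, Re = 1.16×10^6, f = 0.01146, h_f = 35.9 m ≈ 37.6 m ✓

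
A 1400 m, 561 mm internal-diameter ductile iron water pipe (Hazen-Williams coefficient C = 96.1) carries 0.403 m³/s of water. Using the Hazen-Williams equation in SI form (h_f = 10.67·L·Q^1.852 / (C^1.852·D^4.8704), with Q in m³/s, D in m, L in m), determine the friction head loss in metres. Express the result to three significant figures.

h_f ≈ 9.86 m

h_f = 10.67·1400·0.403^1.852 / (96.1^1.852·0.561^4.8704) = 9.862 m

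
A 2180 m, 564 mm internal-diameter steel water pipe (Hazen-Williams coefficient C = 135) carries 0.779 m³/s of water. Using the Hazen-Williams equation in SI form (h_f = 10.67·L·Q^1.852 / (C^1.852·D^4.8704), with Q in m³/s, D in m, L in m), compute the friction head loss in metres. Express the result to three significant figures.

h_f ≈ 27.0 m

h_f = 10.67·2180·0.779^1.852 / (135^1.852·0.564^4.8704) = 27.02 m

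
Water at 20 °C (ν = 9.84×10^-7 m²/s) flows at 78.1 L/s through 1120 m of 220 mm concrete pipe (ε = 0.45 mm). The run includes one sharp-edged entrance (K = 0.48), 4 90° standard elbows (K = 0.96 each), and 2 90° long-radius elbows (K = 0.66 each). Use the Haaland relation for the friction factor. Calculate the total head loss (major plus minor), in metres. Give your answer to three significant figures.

V = 4Q/(πD²) = 2.055 m/s; V²/2g = 0.2151 m
Re = 4.59×10^5, ε/D = 0.00205 → f = 0.02395 (Haaland)
Major: h_f = f(L/D)·V²/2g = 0.02395·5091·0.2151 = 26.24 m
Minor: ΣK = 5.64; h_m = ΣK·V²/2g = 1.213 m
Total H_L = 26.24 + 1.213 = 27.45 m

H_L ≈ 27.4 m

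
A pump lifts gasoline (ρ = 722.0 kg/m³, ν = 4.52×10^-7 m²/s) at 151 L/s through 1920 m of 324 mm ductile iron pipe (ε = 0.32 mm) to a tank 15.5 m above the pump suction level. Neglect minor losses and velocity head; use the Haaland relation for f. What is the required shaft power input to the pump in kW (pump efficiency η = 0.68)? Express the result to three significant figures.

V = 4Q/(πD²) = 1.831 m/s; Re = 1.31×10^6; ε/D = 9.88×10^-4; f = 0.01982
h_f = f(L/D)V²/2g = 20.08 m
Total head H = z + h_f = 15.5 + 20.08 = 35.58 m
P_hyd = ρgQH = 722.0·9.81·0.151·35.58 = 38.05 kW
P_shaft = P_hyd/η = 38.05/0.68 = 55.96 kW

P_shaft ≈ 56.0 kW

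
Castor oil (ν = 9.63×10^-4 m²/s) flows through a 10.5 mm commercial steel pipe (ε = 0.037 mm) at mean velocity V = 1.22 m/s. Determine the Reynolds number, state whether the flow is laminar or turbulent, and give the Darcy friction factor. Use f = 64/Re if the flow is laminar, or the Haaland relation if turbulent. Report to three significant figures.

Re ≈ 13.3; laminar; f = 64/Re ≈ 4.81

Re = VD/ν = 1.220·0.0105/9.63×10^-4 = 13.3
Re < 2300 → laminar → f = 64/Re = 4.811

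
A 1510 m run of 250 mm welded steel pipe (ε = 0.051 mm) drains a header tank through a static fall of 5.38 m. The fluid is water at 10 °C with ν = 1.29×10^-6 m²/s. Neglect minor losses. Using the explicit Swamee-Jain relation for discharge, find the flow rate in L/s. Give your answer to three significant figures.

Swamee-Jain (Type II): Q = -0.965·√(gD⁵h_f/L)·ln[ε/(3.7D) + √(3.17ν²L/(gD³h_f))]
√(gD⁵h_f/L) = √(9.81·0.250⁵·5.38/1510) = 0.005842
ε/(3.7D) = 5.51×10^-5; √(3.17ν²L/(gD³h_f)) = 9.83×10^-5
Q = -0.965·0.005842·ln(1.534×10^-4) = 0.04951 m³/s
Check: V = 1.01 m/s, Re = 1.95×10^5, f = 0.01721, h_f = 5.39 m ≈ 5.38 m ✓

Q ≈ 49.5 L/s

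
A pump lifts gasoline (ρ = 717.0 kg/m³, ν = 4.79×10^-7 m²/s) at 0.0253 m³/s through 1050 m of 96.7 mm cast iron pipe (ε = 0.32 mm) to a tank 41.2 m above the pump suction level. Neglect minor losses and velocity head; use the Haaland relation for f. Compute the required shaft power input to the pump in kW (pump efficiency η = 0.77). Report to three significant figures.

P_shaft ≈ 50.7 kW

V = 4Q/(πD²) = 3.445 m/s; Re = 6.95×10^5; ε/D = 0.00331; f = 0.02712
h_f = f(L/D)V²/2g = 178.1 m
Total head H = z + h_f = 41.2 + 178.1 = 219.3 m
P_hyd = ρgQH = 717.0·9.81·0.0253·219.3 = 39.03 kW
P_shaft = P_hyd/η = 39.03/0.77 = 50.69 kW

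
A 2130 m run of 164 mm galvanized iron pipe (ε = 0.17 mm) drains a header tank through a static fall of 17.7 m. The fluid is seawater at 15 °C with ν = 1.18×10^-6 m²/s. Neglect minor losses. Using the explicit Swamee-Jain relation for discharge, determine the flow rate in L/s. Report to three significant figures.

Swamee-Jain (Type II): Q = -0.965·√(gD⁵h_f/L)·ln[ε/(3.7D) + √(3.17ν²L/(gD³h_f))]
√(gD⁵h_f/L) = √(9.81·0.164⁵·17.7/2130) = 0.003110
ε/(3.7D) = 2.80×10^-4; √(3.17ν²L/(gD³h_f)) = 1.11×10^-4
Q = -0.965·0.003110·ln(3.910×10^-4) = 0.02355 m³/s
Check: V = 1.11 m/s, Re = 1.55×10^5, f = 0.02169, h_f = 17.8 m ≈ 17.7 m ✓

Q ≈ 23.5 L/s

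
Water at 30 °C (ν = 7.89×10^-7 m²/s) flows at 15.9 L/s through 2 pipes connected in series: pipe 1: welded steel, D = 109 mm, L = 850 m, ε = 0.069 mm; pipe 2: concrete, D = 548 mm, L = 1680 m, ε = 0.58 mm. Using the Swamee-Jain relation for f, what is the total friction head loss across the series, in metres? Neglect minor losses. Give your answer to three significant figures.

H ≈ 22.4 m

Pipe 1: V = 1.704 m/s, Re = 2.35×10^5, ε/D = 6.33×10^-4, f = 0.01936, h_1 = f(L/D)V²/2g = 22.34 m
Pipe 2: V = 0.06741 m/s, Re = 4.68×10^4, ε/D = 0.00106, f = 0.02456, h_2 = f(L/D)V²/2g = 0.01744 m
Series → Q common, losses add: H = Σh = 22.36 m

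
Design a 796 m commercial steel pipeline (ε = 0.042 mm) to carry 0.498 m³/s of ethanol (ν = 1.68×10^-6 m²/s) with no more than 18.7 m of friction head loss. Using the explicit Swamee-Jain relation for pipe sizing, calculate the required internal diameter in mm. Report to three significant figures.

Swamee-Jain (Type III): D = 0.66·[ε^1.25·(LQ²/(gh_f))^4.75 + ν·Q^9.4·(L/(gh_f))^5.2]^0.04
LQ²/(gh_f) = 1.076; L/(gh_f) = 4.339
Term 1 = ε^1.25·(…)^4.75 = 4.79×10^-6; Term 2 = ν·Q^9.4·(…)^5.2 = 4.94×10^-6
D = 0.66·(4.79×10^-6 + 4.94×10^-6)^0.04 = 0.4160 m = 416 mm
Check: V = 3.66 m/s, Re = 9.07×10^5, f = 0.01363, h_f = 17.9 m ≈ 18.7 m ✓

D ≈ 416 mm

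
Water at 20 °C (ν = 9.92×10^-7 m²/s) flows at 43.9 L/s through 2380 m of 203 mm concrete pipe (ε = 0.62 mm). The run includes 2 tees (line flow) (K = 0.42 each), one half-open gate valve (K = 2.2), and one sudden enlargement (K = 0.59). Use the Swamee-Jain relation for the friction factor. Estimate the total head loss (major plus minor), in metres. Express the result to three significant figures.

H_L ≈ 29.9 m

V = 4Q/(πD²) = 1.356 m/s; V²/2g = 0.09377 m
Re = 2.78×10^5, ε/D = 0.00305 → f = 0.02693 (Swamee-Jain)
Major: h_f = f(L/D)·V²/2g = 0.02693·11724·0.09377 = 29.61 m
Minor: ΣK = 3.63; h_m = ΣK·V²/2g = 0.3404 m
Total H_L = 29.61 + 0.3404 = 29.95 m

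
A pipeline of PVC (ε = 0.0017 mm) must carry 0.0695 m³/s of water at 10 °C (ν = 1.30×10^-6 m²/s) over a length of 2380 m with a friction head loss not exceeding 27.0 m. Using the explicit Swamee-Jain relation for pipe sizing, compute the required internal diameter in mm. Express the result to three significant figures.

Swamee-Jain (Type III): D = 0.66·[ε^1.25·(LQ²/(gh_f))^4.75 + ν·Q^9.4·(L/(gh_f))^5.2]^0.04
LQ²/(gh_f) = 0.04340; L/(gh_f) = 8.986
Term 1 = ε^1.25·(…)^4.75 = 2.07×10^-14; Term 2 = ν·Q^9.4·(…)^5.2 = 1.54×10^-12
D = 0.66·(2.07×10^-14 + 1.54×10^-12)^0.04 = 0.2225 m = 222 mm
Check: V = 1.79 m/s, Re = 3.06×10^5, f = 0.01441, h_f = 25.1 m ≈ 27.0 m ✓

D ≈ 222 mm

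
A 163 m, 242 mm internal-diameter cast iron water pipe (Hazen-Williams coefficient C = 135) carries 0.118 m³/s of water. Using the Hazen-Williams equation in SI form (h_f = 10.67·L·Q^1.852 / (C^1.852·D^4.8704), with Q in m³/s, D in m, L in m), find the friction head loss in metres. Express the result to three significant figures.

h_f ≈ 3.78 m

h_f = 10.67·163·0.118^1.852 / (135^1.852·0.242^4.8704) = 3.777 m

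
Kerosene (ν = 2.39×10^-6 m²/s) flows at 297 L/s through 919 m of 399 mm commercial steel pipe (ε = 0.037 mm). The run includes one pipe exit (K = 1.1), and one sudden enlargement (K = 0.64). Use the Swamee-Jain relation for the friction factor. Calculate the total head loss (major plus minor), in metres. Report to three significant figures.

H_L ≈ 10.3 m

V = 4Q/(πD²) = 2.375 m/s; V²/2g = 0.2876 m
Re = 3.97×10^5, ε/D = 9.27×10^-5 → f = 0.01480 (Swamee-Jain)
Major: h_f = f(L/D)·V²/2g = 0.01480·2303·0.2876 = 9.802 m
Minor: ΣK = 1.74; h_m = ΣK·V²/2g = 0.5004 m
Total H_L = 9.802 + 0.5004 = 10.30 m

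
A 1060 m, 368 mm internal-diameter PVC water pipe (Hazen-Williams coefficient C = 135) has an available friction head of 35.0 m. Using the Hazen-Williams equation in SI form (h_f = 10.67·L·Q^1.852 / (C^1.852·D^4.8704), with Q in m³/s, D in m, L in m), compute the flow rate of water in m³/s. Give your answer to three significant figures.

Rearranging: Q = [h_f·C^1.852·D^4.8704 / (10.67·L)]^(1/1.852)
Q = [35.0·135^1.852·0.368^4.8704 / (10.67·1060)]^0.540 = 0.4302 m³/s

Q ≈ 0.430 m³/s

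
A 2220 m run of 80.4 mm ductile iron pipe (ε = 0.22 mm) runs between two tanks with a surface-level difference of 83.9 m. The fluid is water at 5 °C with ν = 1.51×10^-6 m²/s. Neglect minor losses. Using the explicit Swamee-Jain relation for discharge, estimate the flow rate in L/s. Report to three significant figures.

Q ≈ 7.51 L/s

Swamee-Jain (Type II): Q = -0.965·√(gD⁵h_f/L)·ln[ε/(3.7D) + √(3.17ν²L/(gD³h_f))]
√(gD⁵h_f/L) = √(9.81·0.0804⁵·83.9/2220) = 0.001116
ε/(3.7D) = 7.40×10^-4; √(3.17ν²L/(gD³h_f)) = 1.94×10^-4
Q = -0.965·0.001116·ln(9.332×10^-4) = 0.007514 m³/s
Check: V = 1.48 m/s, Re = 7.88×10^4, f = 0.02749, h_f = 84.7 m ≈ 83.9 m ✓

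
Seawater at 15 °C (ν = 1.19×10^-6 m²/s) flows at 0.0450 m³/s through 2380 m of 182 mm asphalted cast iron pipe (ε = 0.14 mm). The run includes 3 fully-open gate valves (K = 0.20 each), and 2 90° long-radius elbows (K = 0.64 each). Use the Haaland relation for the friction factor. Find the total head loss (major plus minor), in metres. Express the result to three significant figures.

V = 4Q/(πD²) = 1.730 m/s; V²/2g = 0.1525 m
Re = 2.65×10^5, ε/D = 7.69×10^-4 → f = 0.01961 (Haaland)
Major: h_f = f(L/D)·V²/2g = 0.01961·13077·0.1525 = 39.11 m
Minor: ΣK = 1.88; h_m = ΣK·V²/2g = 0.2867 m
Total H_L = 39.11 + 0.2867 = 39.40 m

H_L ≈ 39.4 m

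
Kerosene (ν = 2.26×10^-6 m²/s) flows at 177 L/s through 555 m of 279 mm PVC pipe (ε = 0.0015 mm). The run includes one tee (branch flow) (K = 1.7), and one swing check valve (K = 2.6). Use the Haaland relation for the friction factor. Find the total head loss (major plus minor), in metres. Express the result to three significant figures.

H_L ≈ 13.7 m

V = 4Q/(πD²) = 2.895 m/s; V²/2g = 0.4272 m
Re = 3.57×10^5, ε/D = 5.38×10^-6 → f = 0.01393 (Haaland)
Major: h_f = f(L/D)·V²/2g = 0.01393·1989·0.4272 = 11.84 m
Minor: ΣK = 4.30; h_m = ΣK·V²/2g = 1.837 m
Total H_L = 11.84 + 1.837 = 13.68 m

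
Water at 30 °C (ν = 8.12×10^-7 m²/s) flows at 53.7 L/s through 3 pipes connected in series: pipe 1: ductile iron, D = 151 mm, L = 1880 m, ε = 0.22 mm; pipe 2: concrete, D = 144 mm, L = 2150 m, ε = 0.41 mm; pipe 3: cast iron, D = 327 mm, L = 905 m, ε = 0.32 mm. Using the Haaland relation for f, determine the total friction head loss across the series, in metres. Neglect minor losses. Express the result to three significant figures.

Pipe 1: V = 2.999 m/s, Re = 5.58×10^5, ε/D = 0.00146, f = 0.02197, h_1 = f(L/D)V²/2g = 125.4 m
Pipe 2: V = 3.297 m/s, Re = 5.85×10^5, ε/D = 0.00285, f = 0.02605, h_2 = f(L/D)V²/2g = 215.6 m
Pipe 3: V = 0.6394 m/s, Re = 2.58×10^5, ε/D = 9.79×10^-4, f = 0.02057, h_3 = f(L/D)V²/2g = 1.186 m
Series → Q common, losses add: H = Σh = 342.1 m

H ≈ 342 m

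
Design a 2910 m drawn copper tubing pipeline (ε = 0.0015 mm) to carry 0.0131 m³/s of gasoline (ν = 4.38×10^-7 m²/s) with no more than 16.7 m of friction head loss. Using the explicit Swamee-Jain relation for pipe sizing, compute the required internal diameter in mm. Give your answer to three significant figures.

D ≈ 131 mm

Swamee-Jain (Type III): D = 0.66·[ε^1.25·(LQ²/(gh_f))^4.75 + ν·Q^9.4·(L/(gh_f))^5.2]^0.04
LQ²/(gh_f) = 0.003048; L/(gh_f) = 17.76
Term 1 = ε^1.25·(…)^4.75 = 5.88×10^-20; Term 2 = ν·Q^9.4·(…)^5.2 = 2.76×10^-18
D = 0.66·(5.88×10^-20 + 2.76×10^-18)^0.04 = 0.1311 m = 131 mm
Check: V = 0.971 m/s, Re = 2.91×10^5, f = 0.01459, h_f = 15.6 m ≈ 16.7 m ✓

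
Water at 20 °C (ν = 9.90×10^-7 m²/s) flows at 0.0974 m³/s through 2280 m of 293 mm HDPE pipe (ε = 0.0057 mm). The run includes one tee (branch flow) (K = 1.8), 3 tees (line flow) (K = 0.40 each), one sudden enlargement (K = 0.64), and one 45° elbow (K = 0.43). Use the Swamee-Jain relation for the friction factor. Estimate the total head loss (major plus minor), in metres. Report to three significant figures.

H_L ≈ 11.8 m

V = 4Q/(πD²) = 1.445 m/s; V²/2g = 0.1064 m
Re = 4.28×10^5, ε/D = 1.95×10^-5 → f = 0.01375 (Swamee-Jain)
Major: h_f = f(L/D)·V²/2g = 0.01375·7782·0.1064 = 11.38 m
Minor: ΣK = 4.07; h_m = ΣK·V²/2g = 0.4329 m
Total H_L = 11.38 + 0.4329 = 11.81 m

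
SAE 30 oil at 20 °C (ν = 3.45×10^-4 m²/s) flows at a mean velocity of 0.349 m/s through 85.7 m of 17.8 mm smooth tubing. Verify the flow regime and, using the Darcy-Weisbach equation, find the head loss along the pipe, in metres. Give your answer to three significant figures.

h_f ≈ 106 m

Re = VD/ν = 0.349·0.01780/3.45×10^-4 = 18.0 → laminar (Re < 2300)
f = 64/Re = 3.554
h_f = f(L/D)V²/(2g) = 3.554·(85.7/0.01780)·0.349²/(2·9.81) = 106.2 m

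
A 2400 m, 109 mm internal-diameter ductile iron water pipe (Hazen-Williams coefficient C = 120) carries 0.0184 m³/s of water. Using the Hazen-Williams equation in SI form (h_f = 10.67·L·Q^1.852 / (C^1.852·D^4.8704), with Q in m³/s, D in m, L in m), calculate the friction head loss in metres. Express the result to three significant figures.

h_f ≈ 108 m

h_f = 10.67·2400·0.0184^1.852 / (120^1.852·0.109^4.8704) = 107.7 m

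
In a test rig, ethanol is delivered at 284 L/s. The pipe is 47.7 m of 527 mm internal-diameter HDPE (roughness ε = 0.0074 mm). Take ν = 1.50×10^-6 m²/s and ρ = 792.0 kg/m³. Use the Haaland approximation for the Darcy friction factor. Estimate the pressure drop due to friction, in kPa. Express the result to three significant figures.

Δp ≈ 0.816 kPa

V = 4Q/(πD²) = 4·0.284/(π·0.527²) = 1.302 m/s
Re = VD/ν = 1.302·0.527/1.50×10^-6 = 4.57×10^5 → turbulent
ε/D = 0.0074/527 = 1.40×10^-5
Haaland: f = 0.01343
h_f = f(L/D)V²/(2g) = 0.01343·(47.7/0.527)·1.302²/(2·9.81) = 0.1050 m
Δp = ρg·h_f = 792.0·9.81·0.1050 = 0.8158 kPa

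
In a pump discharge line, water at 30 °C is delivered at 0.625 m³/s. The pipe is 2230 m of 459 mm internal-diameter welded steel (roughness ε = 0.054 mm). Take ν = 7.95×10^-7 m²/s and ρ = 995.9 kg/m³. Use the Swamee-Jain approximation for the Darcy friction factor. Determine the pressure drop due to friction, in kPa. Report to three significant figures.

V = 4Q/(πD²) = 4·0.625/(π·0.459²) = 3.777 m/s
Re = VD/ν = 3.777·0.459/7.95×10^-7 = 2.18×10^6 → turbulent
ε/D = 0.054/459 = 1.18×10^-4
Swamee-Jain: f = 0.01312
h_f = f(L/D)V²/(2g) = 0.01312·(2230/0.459)·3.777²/(2·9.81) = 46.35 m
Δp = ρg·h_f = 995.9·9.81·46.35 = 452.8 kPa

Δp ≈ 453 kPa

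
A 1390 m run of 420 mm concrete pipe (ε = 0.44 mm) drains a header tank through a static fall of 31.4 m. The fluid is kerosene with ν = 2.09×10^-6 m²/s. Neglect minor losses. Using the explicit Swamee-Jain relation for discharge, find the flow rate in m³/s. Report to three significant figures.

Swamee-Jain (Type II): Q = -0.965·√(gD⁵h_f/L)·ln[ε/(3.7D) + √(3.17ν²L/(gD³h_f))]
√(gD⁵h_f/L) = √(9.81·0.420⁵·31.4/1390) = 0.05382
ε/(3.7D) = 2.83×10^-4; √(3.17ν²L/(gD³h_f)) = 2.90×10^-5
Q = -0.965·0.05382·ln(3.122×10^-4) = 0.4192 m³/s
Check: V = 3.03 m/s, Re = 6.08×10^5, f = 0.02045, h_f = 31.6 m ≈ 31.4 m ✓

Q ≈ 0.419 m³/s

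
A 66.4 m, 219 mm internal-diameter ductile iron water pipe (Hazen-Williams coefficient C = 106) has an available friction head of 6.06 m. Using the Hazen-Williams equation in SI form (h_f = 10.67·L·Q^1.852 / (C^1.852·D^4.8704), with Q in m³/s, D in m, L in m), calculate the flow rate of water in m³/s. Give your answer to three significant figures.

Rearranging: Q = [h_f·C^1.852·D^4.8704 / (10.67·L)]^(1/1.852)
Q = [6.06·106^1.852·0.219^4.8704 / (10.67·66.4)]^0.540 = 0.1494 m³/s

Q ≈ 0.149 m³/s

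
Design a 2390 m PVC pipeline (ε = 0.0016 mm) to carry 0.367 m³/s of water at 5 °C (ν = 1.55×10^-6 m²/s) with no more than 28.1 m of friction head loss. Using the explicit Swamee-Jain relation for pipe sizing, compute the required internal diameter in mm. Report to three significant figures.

D ≈ 416 mm

Swamee-Jain (Type III): D = 0.66·[ε^1.25·(LQ²/(gh_f))^4.75 + ν·Q^9.4·(L/(gh_f))^5.2]^0.04
LQ²/(gh_f) = 1.168; L/(gh_f) = 8.670
Term 1 = ε^1.25·(…)^4.75 = 1.19×10^-7; Term 2 = ν·Q^9.4·(…)^5.2 = 9.46×10^-6
D = 0.66·(1.19×10^-7 + 9.46×10^-6)^0.04 = 0.4157 m = 416 mm
Check: V = 2.70 m/s, Re = 7.25×10^5, f = 0.01234, h_f = 26.4 m ≈ 28.1 m ✓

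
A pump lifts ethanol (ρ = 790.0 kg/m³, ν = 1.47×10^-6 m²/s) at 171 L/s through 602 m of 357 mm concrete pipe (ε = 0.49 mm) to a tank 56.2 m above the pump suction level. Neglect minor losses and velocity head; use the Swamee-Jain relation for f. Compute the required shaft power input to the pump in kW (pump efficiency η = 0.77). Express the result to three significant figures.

P_shaft ≈ 106 kW

V = 4Q/(πD²) = 1.708 m/s; Re = 4.15×10^5; ε/D = 0.00137; f = 0.02194
h_f = f(L/D)V²/2g = 5.504 m
Total head H = z + h_f = 56.2 + 5.504 = 61.70 m
P_hyd = ρgQH = 790.0·9.81·0.171·61.70 = 81.77 kW
P_shaft = P_hyd/η = 81.77/0.77 = 106.2 kW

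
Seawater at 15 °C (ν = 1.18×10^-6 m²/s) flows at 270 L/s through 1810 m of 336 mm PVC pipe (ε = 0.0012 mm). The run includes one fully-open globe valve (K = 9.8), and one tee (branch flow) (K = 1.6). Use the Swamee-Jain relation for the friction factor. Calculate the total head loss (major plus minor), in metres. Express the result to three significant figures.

V = 4Q/(πD²) = 3.045 m/s; V²/2g = 0.4726 m
Re = 8.67×10^5, ε/D = 3.57×10^-6 → f = 0.01197 (Swamee-Jain)
Major: h_f = f(L/D)·V²/2g = 0.01197·5387·0.4726 = 30.48 m
Minor: ΣK = 11.4; h_m = ΣK·V²/2g = 5.388 m
Total H_L = 30.48 + 5.388 = 35.87 m

H_L ≈ 35.9 m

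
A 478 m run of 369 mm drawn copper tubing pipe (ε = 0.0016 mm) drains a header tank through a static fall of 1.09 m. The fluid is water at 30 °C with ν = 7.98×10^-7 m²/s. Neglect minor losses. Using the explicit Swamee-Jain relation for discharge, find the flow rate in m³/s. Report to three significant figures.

Q ≈ 0.120 m³/s

Swamee-Jain (Type II): Q = -0.965·√(gD⁵h_f/L)·ln[ε/(3.7D) + √(3.17ν²L/(gD³h_f))]
√(gD⁵h_f/L) = √(9.81·0.369⁵·1.09/478) = 0.01237
ε/(3.7D) = 1.17×10^-6; √(3.17ν²L/(gD³h_f)) = 4.24×10^-5
Q = -0.965·0.01237·ln(4.355×10^-5) = 0.1199 m³/s
Check: V = 1.12 m/s, Re = 5.18×10^5, f = 0.01308, h_f = 1.09 m ≈ 1.09 m ✓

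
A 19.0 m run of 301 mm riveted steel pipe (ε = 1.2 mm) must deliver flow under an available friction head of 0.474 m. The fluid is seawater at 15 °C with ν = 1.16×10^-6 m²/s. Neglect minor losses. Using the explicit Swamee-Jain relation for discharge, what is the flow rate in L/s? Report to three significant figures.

Q ≈ 162 L/s

Swamee-Jain (Type II): Q = -0.965·√(gD⁵h_f/L)·ln[ε/(3.7D) + √(3.17ν²L/(gD³h_f))]
√(gD⁵h_f/L) = √(9.81·0.301⁵·0.474/19.0) = 0.02459
ε/(3.7D) = 0.00108; √(3.17ν²L/(gD³h_f)) = 2.53×10^-5
Q = -0.965·0.02459·ln(0.001103) = 0.1616 m³/s
Check: V = 2.27 m/s, Re = 5.89×10^5, f = 0.02867, h_f = 0.476 m ≈ 0.474 m ✓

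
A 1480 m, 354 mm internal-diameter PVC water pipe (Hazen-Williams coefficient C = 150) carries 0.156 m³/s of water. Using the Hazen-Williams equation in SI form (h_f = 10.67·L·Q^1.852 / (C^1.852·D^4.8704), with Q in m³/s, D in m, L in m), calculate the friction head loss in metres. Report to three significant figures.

h_f = 10.67·1480·0.156^1.852 / (150^1.852·0.354^4.8704) = 7.422 m

h_f ≈ 7.42 m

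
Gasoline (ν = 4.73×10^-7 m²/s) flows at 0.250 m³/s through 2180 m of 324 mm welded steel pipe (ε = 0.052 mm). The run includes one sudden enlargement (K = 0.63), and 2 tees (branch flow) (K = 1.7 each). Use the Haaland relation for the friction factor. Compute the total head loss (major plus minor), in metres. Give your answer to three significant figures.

V = 4Q/(πD²) = 3.032 m/s; V²/2g = 0.4686 m
Re = 2.08×10^6, ε/D = 1.60×10^-4 → f = 0.01367 (Haaland)
Major: h_f = f(L/D)·V²/2g = 0.01367·6728·0.4686 = 43.09 m
Minor: ΣK = 4.03; h_m = ΣK·V²/2g = 1.889 m
Total H_L = 43.09 + 1.889 = 44.98 m

H_L ≈ 45.0 m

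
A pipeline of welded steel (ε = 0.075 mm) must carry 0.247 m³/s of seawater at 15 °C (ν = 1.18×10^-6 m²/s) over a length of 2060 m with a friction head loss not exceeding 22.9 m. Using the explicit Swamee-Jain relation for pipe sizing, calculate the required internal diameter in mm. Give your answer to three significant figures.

D ≈ 374 mm

Swamee-Jain (Type III): D = 0.66·[ε^1.25·(LQ²/(gh_f))^4.75 + ν·Q^9.4·(L/(gh_f))^5.2]^0.04
LQ²/(gh_f) = 0.5594; L/(gh_f) = 9.170
Term 1 = ε^1.25·(…)^4.75 = 4.42×10^-7; Term 2 = ν·Q^9.4·(…)^5.2 = 2.33×10^-7
D = 0.66·(4.42×10^-7 + 2.33×10^-7)^0.04 = 0.3739 m = 374 mm
Check: V = 2.25 m/s, Re = 7.13×10^5, f = 0.01510, h_f = 21.5 m ≈ 22.9 m ✓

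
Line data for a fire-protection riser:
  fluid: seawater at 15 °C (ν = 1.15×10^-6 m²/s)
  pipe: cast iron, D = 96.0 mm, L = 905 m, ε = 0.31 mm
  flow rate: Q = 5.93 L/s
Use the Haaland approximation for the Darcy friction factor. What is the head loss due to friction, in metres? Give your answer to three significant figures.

h_f ≈ 9.15 m

V = 4Q/(πD²) = 4·0.00593/(π·0.0960²) = 0.8193 m/s
Re = VD/ν = 0.8193·0.0960/1.15×10^-6 = 6.84×10^4 → turbulent
ε/D = 0.31/96.0 = 0.00323
Haaland: f = 0.02837
h_f = f(L/D)V²/(2g) = 0.02837·(905/0.0960)·0.8193²/(2·9.81) = 9.149 m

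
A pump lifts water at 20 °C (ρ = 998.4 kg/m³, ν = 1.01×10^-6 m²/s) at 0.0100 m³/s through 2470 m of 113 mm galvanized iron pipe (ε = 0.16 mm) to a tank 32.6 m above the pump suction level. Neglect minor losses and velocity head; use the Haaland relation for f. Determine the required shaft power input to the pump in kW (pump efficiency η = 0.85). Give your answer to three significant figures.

V = 4Q/(πD²) = 0.9971 m/s; Re = 1.12×10^5; ε/D = 0.00142; f = 0.02314
h_f = f(L/D)V²/2g = 25.64 m
Total head H = z + h_f = 32.6 + 25.64 = 58.24 m
P_hyd = ρgQH = 998.4·9.81·0.0100·58.24 = 5.704 kW
P_shaft = P_hyd/η = 5.704/0.85 = 6.710 kW

P_shaft ≈ 6.71 kW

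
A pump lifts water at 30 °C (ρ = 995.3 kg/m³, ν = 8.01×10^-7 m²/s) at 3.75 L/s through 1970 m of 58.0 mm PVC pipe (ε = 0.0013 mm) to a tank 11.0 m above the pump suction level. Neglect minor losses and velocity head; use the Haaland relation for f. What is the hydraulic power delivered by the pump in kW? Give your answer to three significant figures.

V = 4Q/(πD²) = 1.419 m/s; Re = 1.03×10^5; ε/D = 2.24×10^-5; f = 0.01781
h_f = f(L/D)V²/2g = 62.12 m
Total head H = z + h_f = 11.0 + 62.12 = 73.12 m
P_hyd = ρgQH = 995.3·9.81·0.00375·73.12 = 2.677 kW

P_hyd ≈ 2.68 kW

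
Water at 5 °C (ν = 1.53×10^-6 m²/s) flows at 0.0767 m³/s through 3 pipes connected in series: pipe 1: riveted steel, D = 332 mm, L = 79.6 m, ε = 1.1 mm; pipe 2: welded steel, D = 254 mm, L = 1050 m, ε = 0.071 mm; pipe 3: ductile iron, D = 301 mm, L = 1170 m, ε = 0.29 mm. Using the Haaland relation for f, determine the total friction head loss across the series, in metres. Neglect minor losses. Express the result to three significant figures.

Pipe 1: V = 0.8860 m/s, Re = 1.92×10^5, ε/D = 0.00331, f = 0.02755, h_1 = f(L/D)V²/2g = 0.2643 m
Pipe 2: V = 1.514 m/s, Re = 2.51×10^5, ε/D = 2.80×10^-4, f = 0.01695, h_2 = f(L/D)V²/2g = 8.183 m
Pipe 3: V = 1.078 m/s, Re = 2.12×10^5, ε/D = 9.63×10^-4, f = 0.02070, h_3 = f(L/D)V²/2g = 4.765 m
Series → Q common, losses add: H = Σh = 13.21 m

H ≈ 13.2 m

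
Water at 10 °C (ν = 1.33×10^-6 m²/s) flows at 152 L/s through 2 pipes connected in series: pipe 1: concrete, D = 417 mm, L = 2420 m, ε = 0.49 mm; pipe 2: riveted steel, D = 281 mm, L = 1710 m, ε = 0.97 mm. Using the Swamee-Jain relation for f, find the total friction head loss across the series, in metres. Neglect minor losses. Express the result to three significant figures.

Pipe 1: V = 1.113 m/s, Re = 3.49×10^5, ε/D = 0.00118, f = 0.02132, h_1 = f(L/D)V²/2g = 7.812 m
Pipe 2: V = 2.451 m/s, Re = 5.18×10^5, ε/D = 0.00345, f = 0.02757, h_2 = f(L/D)V²/2g = 51.37 m
Series → Q common, losses add: H = Σh = 59.18 m

H ≈ 59.2 m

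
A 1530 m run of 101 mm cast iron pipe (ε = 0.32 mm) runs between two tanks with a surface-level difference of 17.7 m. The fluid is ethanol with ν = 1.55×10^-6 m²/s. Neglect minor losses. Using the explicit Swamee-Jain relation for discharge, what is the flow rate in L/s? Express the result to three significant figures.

Swamee-Jain (Type II): Q = -0.965·√(gD⁵h_f/L)·ln[ε/(3.7D) + √(3.17ν²L/(gD³h_f))]
√(gD⁵h_f/L) = √(9.81·0.101⁵·17.7/1530) = 0.001092
ε/(3.7D) = 8.56×10^-4; √(3.17ν²L/(gD³h_f)) = 2.55×10^-4
Q = -0.965·0.001092·ln(0.001112) = 0.007169 m³/s
Check: V = 0.895 m/s, Re = 5.83×10^4, f = 0.02895, h_f = 17.9 m ≈ 17.7 m ✓

Q ≈ 7.17 L/s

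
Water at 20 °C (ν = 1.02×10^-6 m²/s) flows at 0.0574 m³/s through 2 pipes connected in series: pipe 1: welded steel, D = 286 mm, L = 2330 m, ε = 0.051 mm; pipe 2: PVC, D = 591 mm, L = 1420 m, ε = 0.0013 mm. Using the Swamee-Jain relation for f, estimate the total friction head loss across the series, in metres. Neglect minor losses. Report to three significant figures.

Pipe 1: V = 0.8935 m/s, Re = 2.51×10^5, ε/D = 1.78×10^-4, f = 0.01649, h_1 = f(L/D)V²/2g = 5.465 m
Pipe 2: V = 0.2092 m/s, Re = 1.21×10^5, ε/D = 2.20×10^-6, f = 0.01718, h_2 = f(L/D)V²/2g = 0.09211 m
Series → Q common, losses add: H = Σh = 5.557 m

H ≈ 5.56 m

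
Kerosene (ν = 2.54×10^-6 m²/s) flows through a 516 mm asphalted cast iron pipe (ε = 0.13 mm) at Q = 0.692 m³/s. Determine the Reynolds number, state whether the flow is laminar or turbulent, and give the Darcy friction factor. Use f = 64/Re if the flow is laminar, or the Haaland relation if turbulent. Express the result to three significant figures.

Re ≈ 6.72×10^5; turbulent; f ≈ 0.0155

V = 4Q/(πD²) = 3.309 m/s
Re = VD/ν = 3.309·0.516/2.54×10^-6 = 6.72×10^5
Re > 4000 → turbulent; ε/D = 2.52×10^-4
Haaland: f = 0.01545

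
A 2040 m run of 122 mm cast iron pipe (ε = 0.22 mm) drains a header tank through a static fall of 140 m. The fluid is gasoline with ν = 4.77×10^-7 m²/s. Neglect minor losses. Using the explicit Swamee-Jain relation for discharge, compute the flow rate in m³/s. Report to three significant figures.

Swamee-Jain (Type II): Q = -0.965·√(gD⁵h_f/L)·ln[ε/(3.7D) + √(3.17ν²L/(gD³h_f))]
√(gD⁵h_f/L) = √(9.81·0.122⁵·140/2040) = 0.004266
ε/(3.7D) = 4.87×10^-4; √(3.17ν²L/(gD³h_f)) = 2.43×10^-5
Q = -0.965·0.004266·ln(5.117×10^-4) = 0.03119 m³/s
Check: V = 2.67 m/s, Re = 6.82×10^5, f = 0.02318, h_f = 141 m ≈ 140 m ✓

Q ≈ 0.0312 m³/s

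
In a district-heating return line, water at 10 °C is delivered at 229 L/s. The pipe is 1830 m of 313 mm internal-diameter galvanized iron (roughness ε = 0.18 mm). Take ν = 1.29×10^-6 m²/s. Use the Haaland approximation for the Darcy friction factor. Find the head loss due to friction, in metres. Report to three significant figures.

h_f ≈ 47.0 m

V = 4Q/(πD²) = 4·0.229/(π·0.313²) = 2.976 m/s
Re = VD/ν = 2.976·0.313/1.29×10^-6 = 7.22×10^5 → turbulent
ε/D = 0.18/313 = 5.75×10^-4
Haaland: f = 0.01781
h_f = f(L/D)V²/(2g) = 0.01781·(1830/0.313)·2.976²/(2·9.81) = 47.02 m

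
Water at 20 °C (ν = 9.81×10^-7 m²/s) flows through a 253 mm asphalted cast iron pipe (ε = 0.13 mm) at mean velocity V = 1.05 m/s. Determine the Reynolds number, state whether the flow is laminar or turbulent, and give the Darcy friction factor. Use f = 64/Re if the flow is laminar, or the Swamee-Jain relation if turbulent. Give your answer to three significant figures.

Re ≈ 2.71×10^5; turbulent; f ≈ 0.0185

Re = VD/ν = 1.050·0.253/9.81×10^-7 = 2.71×10^5
Re > 4000 → turbulent; ε/D = 5.14×10^-4
Swamee-Jain: f = 0.01854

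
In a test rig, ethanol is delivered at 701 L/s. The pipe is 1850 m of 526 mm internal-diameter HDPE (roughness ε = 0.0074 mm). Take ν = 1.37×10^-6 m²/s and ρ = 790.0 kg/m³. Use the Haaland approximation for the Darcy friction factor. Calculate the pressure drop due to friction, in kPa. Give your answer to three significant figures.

V = 4Q/(πD²) = 4·0.701/(π·0.526²) = 3.226 m/s
Re = VD/ν = 3.226·0.526/1.37×10^-6 = 1.24×10^6 → turbulent
ε/D = 0.0074/526 = 1.41×10^-5
Haaland: f = 0.01148
h_f = f(L/D)V²/(2g) = 0.01148·(1850/0.526)·3.226²/(2·9.81) = 21.42 m
Δp = ρg·h_f = 790.0·9.81·21.42 = 166.0 kPa

Δp ≈ 166 kPa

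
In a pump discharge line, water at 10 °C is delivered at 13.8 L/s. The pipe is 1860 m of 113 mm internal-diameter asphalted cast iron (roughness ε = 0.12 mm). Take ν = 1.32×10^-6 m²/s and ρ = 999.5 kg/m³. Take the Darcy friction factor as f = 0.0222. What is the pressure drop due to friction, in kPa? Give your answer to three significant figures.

Δp ≈ 346 kPa

V = 4Q/(πD²) = 4·0.0138/(π·0.113²) = 1.376 m/s
h_f = f(L/D)V²/(2g) = 0.02220·(1860/0.113)·1.376²/(2·9.81) = 35.27 m
Δp = ρg·h_f = 999.5·9.81·35.27 = 345.8 kPa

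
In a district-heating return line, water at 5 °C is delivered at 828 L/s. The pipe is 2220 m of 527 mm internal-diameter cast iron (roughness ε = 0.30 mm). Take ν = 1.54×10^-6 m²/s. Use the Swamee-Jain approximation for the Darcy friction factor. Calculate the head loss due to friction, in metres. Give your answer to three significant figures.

h_f ≈ 54.6 m

V = 4Q/(πD²) = 4·0.828/(π·0.527²) = 3.796 m/s
Re = VD/ν = 3.796·0.527/1.54×10^-6 = 1.30×10^6 → turbulent
ε/D = 0.30/527 = 5.69×10^-4
Swamee-Jain: f = 0.01764
h_f = f(L/D)V²/(2g) = 0.01764·(2220/0.527)·3.796²/(2·9.81) = 54.57 m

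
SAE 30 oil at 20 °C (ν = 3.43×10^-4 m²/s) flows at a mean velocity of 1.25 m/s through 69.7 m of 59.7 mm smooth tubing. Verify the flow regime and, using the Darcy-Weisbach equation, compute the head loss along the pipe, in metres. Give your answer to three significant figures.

Re = VD/ν = 1.25·0.05970/3.43×10^-4 = 218 → laminar (Re < 2300)
f = 64/Re = 0.2942
h_f = f(L/D)V²/(2g) = 0.2942·(69.7/0.05970)·1.25²/(2·9.81) = 27.35 m

h_f ≈ 27.4 m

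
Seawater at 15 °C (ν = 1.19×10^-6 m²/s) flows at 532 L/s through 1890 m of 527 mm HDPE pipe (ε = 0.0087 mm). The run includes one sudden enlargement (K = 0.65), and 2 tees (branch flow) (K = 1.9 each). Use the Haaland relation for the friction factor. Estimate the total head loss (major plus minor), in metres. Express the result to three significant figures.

H_L ≈ 14.1 m

V = 4Q/(πD²) = 2.439 m/s; V²/2g = 0.3032 m
Re = 1.08×10^6, ε/D = 1.65×10^-5 → f = 0.01176 (Haaland)
Major: h_f = f(L/D)·V²/2g = 0.01176·3586·0.3032 = 12.79 m
Minor: ΣK = 4.45; h_m = ΣK·V²/2g = 1.349 m
Total H_L = 12.79 + 1.349 = 14.14 m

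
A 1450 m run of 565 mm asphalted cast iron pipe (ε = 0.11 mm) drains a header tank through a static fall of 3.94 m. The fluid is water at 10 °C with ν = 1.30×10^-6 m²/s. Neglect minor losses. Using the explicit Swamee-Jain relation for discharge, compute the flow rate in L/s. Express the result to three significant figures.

Q ≈ 354 L/s

Swamee-Jain (Type II): Q = -0.965·√(gD⁵h_f/L)·ln[ε/(3.7D) + √(3.17ν²L/(gD³h_f))]
√(gD⁵h_f/L) = √(9.81·0.565⁵·3.94/1450) = 0.03918
ε/(3.7D) = 5.26×10^-5; √(3.17ν²L/(gD³h_f)) = 3.34×10^-5
Q = -0.965·0.03918·ln(8.600×10^-5) = 0.3539 m³/s
Check: V = 1.41 m/s, Re = 6.13×10^5, f = 0.01520, h_f = 3.96 m ≈ 3.94 m ✓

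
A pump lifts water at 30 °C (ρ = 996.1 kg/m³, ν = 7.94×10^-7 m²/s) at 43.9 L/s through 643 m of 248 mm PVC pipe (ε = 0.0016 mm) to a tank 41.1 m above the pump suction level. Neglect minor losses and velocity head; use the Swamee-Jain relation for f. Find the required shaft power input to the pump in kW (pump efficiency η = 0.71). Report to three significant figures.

V = 4Q/(πD²) = 0.9088 m/s; Re = 2.84×10^5; ε/D = 6.45×10^-6; f = 0.01460
h_f = f(L/D)V²/2g = 1.593 m
Total head H = z + h_f = 41.1 + 1.593 = 42.69 m
P_hyd = ρgQH = 996.1·9.81·0.0439·42.69 = 18.31 kW
P_shaft = P_hyd/η = 18.31/0.71 = 25.80 kW

P_shaft ≈ 25.8 kW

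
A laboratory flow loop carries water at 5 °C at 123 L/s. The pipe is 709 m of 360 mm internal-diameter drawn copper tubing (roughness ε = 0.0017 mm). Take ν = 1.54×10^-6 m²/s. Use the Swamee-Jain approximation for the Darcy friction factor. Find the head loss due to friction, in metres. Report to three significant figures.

V = 4Q/(πD²) = 4·0.123/(π·0.360²) = 1.208 m/s
Re = VD/ν = 1.208·0.360/1.54×10^-6 = 2.82×10^5 → turbulent
ε/D = 0.0017/360 = 4.72×10^-6
Swamee-Jain: f = 0.01459
h_f = f(L/D)V²/(2g) = 0.01459·(709/0.360)·1.208²/(2·9.81) = 2.139 m

h_f ≈ 2.14 m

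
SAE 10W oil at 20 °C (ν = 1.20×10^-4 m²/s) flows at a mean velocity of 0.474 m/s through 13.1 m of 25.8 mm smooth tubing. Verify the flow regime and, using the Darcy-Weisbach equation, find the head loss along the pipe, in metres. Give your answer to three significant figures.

h_f ≈ 3.65 m

Re = VD/ν = 0.474·0.02580/1.20×10^-4 = 102 → laminar (Re < 2300)
f = 64/Re = 0.6280
h_f = f(L/D)V²/(2g) = 0.6280·(13.1/0.02580)·0.474²/(2·9.81) = 3.652 m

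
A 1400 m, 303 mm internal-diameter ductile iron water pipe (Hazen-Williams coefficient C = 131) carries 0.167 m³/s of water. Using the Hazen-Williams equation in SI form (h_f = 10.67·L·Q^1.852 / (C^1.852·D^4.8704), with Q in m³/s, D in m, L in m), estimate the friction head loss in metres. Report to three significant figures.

h_f ≈ 21.8 m

h_f = 10.67·1400·0.167^1.852 / (131^1.852·0.303^4.8704) = 21.84 m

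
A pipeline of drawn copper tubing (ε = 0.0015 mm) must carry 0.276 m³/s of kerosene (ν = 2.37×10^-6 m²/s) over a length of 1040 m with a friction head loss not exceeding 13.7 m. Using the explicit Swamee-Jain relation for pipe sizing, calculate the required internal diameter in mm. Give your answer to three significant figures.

Swamee-Jain (Type III): D = 0.66·[ε^1.25·(LQ²/(gh_f))^4.75 + ν·Q^9.4·(L/(gh_f))^5.2]^0.04
LQ²/(gh_f) = 0.5895; L/(gh_f) = 7.738
Term 1 = ε^1.25·(…)^4.75 = 4.26×10^-9; Term 2 = ν·Q^9.4·(…)^5.2 = 5.50×10^-7
D = 0.66·(4.26×10^-9 + 5.50×10^-7)^0.04 = 0.3709 m = 371 mm
Check: V = 2.55 m/s, Re = 4.00×10^5, f = 0.01369, h_f = 12.8 m ≈ 13.7 m ✓

D ≈ 371 mm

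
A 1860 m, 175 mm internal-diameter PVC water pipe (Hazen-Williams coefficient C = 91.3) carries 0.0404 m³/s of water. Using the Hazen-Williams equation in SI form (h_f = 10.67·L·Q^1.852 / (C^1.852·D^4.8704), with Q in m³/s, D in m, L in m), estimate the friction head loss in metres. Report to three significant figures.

h_f = 10.67·1860·0.0404^1.852 / (91.3^1.852·0.175^4.8704) = 59.24 m

h_f ≈ 59.2 m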